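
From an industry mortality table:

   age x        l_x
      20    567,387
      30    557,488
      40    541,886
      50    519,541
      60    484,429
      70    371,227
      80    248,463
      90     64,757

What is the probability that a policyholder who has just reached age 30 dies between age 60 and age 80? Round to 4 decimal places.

We want 30|20q30 = (l_60 − l_80)/l_30.
This is the probability of reaching 60 but not 80, conditional on being alive at 30: (l_60 − l_80) / l_30.
= (484,429 − 248,463) / 557,488 = 235,966 / 557,488 = 0.423267.

0.4233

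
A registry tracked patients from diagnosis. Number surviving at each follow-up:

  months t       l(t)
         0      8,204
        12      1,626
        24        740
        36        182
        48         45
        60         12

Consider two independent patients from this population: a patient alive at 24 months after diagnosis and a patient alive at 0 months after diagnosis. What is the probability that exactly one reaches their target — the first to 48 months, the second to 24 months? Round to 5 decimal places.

p₁ = l(48)/l(24) = 45/740 = 0.060811; p₂ = l(24)/l(0) = 740/8,204 = 0.090200.
P(exactly one) = p₁(1−p₂) + (1−p₁)p₂ = 0.055326 + 0.084715 = 0.140041.

0.14004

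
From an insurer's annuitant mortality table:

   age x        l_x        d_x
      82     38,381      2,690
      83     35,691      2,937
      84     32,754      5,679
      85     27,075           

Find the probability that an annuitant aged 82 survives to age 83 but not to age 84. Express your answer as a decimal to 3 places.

0.077

This is the probability of reaching 83 but not 84, conditional on being alive at 82: (l_83 − l_84) / l_82.
= (35,691 − 32,754) / 38,381 = 2,937 / 38,381 = 0.076522.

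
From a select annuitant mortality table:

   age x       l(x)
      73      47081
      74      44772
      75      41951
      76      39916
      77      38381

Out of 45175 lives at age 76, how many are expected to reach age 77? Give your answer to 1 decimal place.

The relevant probability is 38381/39916 = 0.961544.
Expected number = 45175 × 0.961544 = 43437.8.

43437.8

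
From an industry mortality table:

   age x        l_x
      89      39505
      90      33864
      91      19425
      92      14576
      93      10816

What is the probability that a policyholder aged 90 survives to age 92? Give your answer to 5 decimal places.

0.43043

We want 2p90 = l_92/l_90.
The conditional survival probability is l_92/l_90 = 14576/33864 = 0.430428.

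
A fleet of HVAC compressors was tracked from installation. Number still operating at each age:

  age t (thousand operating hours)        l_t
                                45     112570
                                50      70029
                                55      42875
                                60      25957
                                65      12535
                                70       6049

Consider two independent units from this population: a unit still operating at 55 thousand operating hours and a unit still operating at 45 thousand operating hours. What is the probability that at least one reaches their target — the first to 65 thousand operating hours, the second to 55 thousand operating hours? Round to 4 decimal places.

p₁ = l_65/l_55 = 12535/42875 = 0.292362; p₂ = l_55/l_45 = 42875/112570 = 0.380874.
P(at least one) = 1 − (1−p₁)(1−p₂) = 1 − 0.707638 × 0.619126 = 0.561883.

0.5619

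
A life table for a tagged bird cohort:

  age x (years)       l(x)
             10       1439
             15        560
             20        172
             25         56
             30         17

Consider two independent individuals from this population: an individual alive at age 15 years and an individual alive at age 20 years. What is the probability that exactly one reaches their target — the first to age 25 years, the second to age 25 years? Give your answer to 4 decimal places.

p₁ = l(25)/l(15) = 56/560 = 0.100000; p₂ = l(25)/l(20) = 56/172 = 0.325581.
P(exactly one) = p₁(1−p₂) + (1−p₁)p₂ = 0.067442 + 0.293023 = 0.360465.

0.3605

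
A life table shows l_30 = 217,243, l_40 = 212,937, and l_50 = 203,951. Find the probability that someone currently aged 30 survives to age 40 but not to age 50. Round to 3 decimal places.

We want 10|10q30 = (l_40 − l_50)/l_30.
This is the probability of reaching 40 but not 50, conditional on being alive at 30: (l_40 − l_50) / l_30.
= (212,937 − 203,951) / 217,243 = 8,986 / 217,243 = 0.041364.

0.041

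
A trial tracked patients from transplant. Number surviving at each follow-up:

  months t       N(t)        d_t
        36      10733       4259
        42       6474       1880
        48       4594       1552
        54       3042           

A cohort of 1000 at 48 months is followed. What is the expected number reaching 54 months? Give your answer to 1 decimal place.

The relevant probability is 3042/4594 = 0.662168.
Expected number = 1000 × 0.662168 = 662.2.

662.2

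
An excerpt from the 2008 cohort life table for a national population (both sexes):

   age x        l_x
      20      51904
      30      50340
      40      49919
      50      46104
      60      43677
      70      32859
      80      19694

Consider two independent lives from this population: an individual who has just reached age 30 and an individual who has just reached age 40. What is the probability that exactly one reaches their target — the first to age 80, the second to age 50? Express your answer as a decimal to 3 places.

p₁ = l_80/l_30 = 19694/50340 = 0.391220; p₂ = l_50/l_40 = 46104/49919 = 0.923576.
P(exactly one) = p₁(1−p₂) + (1−p₁)p₂ = 0.029899 + 0.562255 = 0.592153.

0.592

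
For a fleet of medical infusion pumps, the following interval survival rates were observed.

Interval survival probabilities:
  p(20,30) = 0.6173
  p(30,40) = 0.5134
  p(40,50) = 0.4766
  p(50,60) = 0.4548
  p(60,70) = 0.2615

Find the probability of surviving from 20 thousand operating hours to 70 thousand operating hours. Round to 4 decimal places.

0.0180

Chaining the interval survival probabilities: 0.6173 × 0.5134 × 0.4766 × 0.4548 × 0.2615.
= 0.017964.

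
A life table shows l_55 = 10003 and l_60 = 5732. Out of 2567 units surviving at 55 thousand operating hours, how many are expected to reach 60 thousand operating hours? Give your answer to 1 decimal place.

1471.0

The relevant probability is 5732/10003 = 0.573028.
Expected number = 2567 × 0.573028 = 1471.0.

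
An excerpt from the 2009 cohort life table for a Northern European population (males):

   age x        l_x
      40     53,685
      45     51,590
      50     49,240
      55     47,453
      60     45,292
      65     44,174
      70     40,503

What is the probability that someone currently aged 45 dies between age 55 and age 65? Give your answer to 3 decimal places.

0.064

We want 10|10q45 = (l_55 − l_65)/l_45.
This is the probability of reaching 55 but not 65, conditional on being alive at 45: (l_55 − l_65) / l_45.
= (47,453 − 44,174) / 51,590 = 3,279 / 51,590 = 0.063559.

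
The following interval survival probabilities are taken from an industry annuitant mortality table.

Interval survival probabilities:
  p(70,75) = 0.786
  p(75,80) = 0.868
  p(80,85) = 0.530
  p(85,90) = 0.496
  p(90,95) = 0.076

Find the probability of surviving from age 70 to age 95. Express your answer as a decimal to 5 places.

0.01363

Survival from 70 to 95 is the product of surviving each interval: 0.786 × 0.868 × 0.530 × 0.496 × 0.076.
= 0.013631.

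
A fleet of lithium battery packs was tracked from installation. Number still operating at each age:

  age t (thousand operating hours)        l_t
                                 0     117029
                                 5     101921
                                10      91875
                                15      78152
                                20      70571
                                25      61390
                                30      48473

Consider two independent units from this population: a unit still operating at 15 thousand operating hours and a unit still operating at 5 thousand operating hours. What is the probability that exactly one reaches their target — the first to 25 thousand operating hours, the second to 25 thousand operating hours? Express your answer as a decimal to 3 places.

p₁ = l_25/l_15 = 61390/78152 = 0.785521; p₂ = l_25/l_5 = 61390/101921 = 0.602329.
P(exactly one) = p₁(1−p₂) + (1−p₁)p₂ = 0.312379 + 0.129187 = 0.441566.

0.442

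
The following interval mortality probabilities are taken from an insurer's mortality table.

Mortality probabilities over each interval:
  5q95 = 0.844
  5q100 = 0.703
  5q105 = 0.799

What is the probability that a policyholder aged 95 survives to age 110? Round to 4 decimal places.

Chaining the interval survival probabilities: (1 − 0.844) × (1 − 0.703) × (1 − 0.799).
= 0.156 × 0.297 × 0.201 = 0.009313.

0.0093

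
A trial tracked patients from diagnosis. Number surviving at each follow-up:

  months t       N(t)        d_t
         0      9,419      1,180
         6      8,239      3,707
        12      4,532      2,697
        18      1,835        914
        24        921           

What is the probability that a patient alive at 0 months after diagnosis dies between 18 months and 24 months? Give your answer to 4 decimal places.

0.0970

This is the probability of reaching 18 but not 24, conditional on being alive at 0: (N(18) − N(24)) / N(0).
= (1,835 − 921) / 9,419 = 914 / 9,419 = 0.097038.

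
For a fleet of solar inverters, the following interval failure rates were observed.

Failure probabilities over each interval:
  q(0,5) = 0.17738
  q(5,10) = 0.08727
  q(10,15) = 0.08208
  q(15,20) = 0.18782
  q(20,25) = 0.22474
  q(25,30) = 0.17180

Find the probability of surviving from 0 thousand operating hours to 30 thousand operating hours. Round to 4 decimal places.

P(survive 0→30) = (1 − 0.17738) × (1 − 0.08727) × (1 − 0.08208) × (1 − 0.18782) × (1 − 0.22474) × (1 − 0.17180).
= 0.82262 × 0.91273 × 0.91792 × 0.81218 × 0.77526 × 0.82820 = 0.359403.

0.3594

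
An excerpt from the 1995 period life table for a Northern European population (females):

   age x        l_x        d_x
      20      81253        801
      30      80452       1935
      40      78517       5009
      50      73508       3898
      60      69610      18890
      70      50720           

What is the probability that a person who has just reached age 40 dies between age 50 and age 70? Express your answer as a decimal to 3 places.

We want 10|20q40 = (l_50 − l_70)/l_40.
This is the probability of reaching 50 but not 70, conditional on being alive at 40: (l_50 − l_70) / l_40.
= (73508 − 50720) / 78517 = 22788 / 78517 = 0.290230.

0.290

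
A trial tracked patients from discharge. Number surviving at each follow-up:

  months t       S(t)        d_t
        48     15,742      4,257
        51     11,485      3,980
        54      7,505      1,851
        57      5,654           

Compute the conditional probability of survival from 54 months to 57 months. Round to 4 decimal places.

0.7534

The conditional survival probability is S(57)/S(54) = 5,654/7,505 = 0.753364.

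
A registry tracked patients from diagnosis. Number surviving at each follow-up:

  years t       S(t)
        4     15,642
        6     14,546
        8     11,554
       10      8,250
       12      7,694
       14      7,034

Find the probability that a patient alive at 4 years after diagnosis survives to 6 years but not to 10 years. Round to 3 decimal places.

This is the probability of reaching 6 but not 10, conditional on being alive at 4: (S(6) − S(10)) / S(4).
= (14,546 − 8,250) / 15,642 = 6,296 / 15,642 = 0.402506.

0.403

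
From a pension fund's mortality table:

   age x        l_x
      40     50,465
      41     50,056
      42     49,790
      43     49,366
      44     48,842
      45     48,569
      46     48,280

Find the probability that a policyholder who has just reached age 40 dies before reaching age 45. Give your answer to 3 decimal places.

P(die before 45 | alive at 40) = 1 − l_45/l_40 = 1 − 48,569/50,465 = (1,896)/50,465 = 0.037571.

0.038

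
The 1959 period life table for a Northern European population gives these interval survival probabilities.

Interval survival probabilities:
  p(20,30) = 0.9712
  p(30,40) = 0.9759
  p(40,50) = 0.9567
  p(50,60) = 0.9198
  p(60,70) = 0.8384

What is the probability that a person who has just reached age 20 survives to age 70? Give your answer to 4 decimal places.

The overall survival probability is 0.9712 × 0.9759 × 0.9567 × 0.9198 × 0.8384.
= 0.699253.

0.6993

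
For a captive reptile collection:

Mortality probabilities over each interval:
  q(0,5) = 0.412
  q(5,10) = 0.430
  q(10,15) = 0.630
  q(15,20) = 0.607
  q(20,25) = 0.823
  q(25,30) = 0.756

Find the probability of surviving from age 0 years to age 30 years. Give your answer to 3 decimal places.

0.002

Chaining the interval survival probabilities: (1 − 0.412) × (1 − 0.430) × (1 − 0.630) × (1 − 0.607) × (1 − 0.823) × (1 − 0.756).
= 0.588 × 0.570 × 0.370 × 0.393 × 0.177 × 0.244 = 0.002105.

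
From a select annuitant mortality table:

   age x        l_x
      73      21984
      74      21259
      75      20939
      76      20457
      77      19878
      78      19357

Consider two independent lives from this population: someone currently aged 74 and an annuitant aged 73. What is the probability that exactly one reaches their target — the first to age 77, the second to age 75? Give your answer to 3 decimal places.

p₁ = l_77/l_74 = 19878/21259 = 0.935039; p₂ = l_75/l_73 = 20939/21984 = 0.952465.
P(exactly one) = p₁(1−p₂) + (1−p₁)p₂ = 0.044447 + 0.061873 = 0.106320.

0.106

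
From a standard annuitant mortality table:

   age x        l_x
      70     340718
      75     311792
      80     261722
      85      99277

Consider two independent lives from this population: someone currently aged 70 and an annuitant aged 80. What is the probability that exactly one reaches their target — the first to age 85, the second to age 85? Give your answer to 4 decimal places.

p₁ = l_85/l_70 = 99277/340718 = 0.291376; p₂ = l_85/l_80 = 99277/261722 = 0.379322.
P(exactly one) = p₁(1−p₂) + (1−p₁)p₂ = 0.180851 + 0.268797 = 0.449647.

0.4496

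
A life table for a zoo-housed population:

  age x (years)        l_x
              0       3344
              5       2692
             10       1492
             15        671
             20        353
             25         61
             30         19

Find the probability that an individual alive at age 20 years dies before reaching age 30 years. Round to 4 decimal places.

P(die before 30 | alive at 20) = 1 − l_30/l_20 = 1 − 19/353 = (334)/353 = 0.946176.

0.9462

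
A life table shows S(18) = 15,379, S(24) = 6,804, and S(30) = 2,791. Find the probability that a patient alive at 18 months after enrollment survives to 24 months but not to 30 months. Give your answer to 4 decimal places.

0.2609

This is the probability of reaching 24 but not 30, conditional on being alive at 18: (S(24) − S(30)) / S(18).
= (6,804 − 2,791) / 15,379 = 4,013 / 15,379 = 0.260940.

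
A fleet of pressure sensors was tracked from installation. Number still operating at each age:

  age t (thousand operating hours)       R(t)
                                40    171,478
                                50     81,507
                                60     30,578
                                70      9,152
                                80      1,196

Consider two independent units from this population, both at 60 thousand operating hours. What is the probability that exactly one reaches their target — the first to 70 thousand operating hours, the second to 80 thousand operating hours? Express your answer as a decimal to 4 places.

0.3150

p₁ = R(70)/R(60) = 9,152/30,578 = 0.299300; p₂ = R(80)/R(60) = 1,196/30,578 = 0.039113.
P(exactly one) = p₁(1−p₂) + (1−p₁)p₂ = 0.287593 + 0.027406 = 0.315000.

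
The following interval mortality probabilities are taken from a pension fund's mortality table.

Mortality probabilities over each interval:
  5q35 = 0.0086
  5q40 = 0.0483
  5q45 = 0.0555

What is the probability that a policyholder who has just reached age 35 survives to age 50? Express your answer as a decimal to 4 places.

The overall survival probability is (1 − 0.0086) × (1 − 0.0483) × (1 − 0.0555).
= 0.9914 × 0.9517 × 0.9445 = 0.891150.

0.8912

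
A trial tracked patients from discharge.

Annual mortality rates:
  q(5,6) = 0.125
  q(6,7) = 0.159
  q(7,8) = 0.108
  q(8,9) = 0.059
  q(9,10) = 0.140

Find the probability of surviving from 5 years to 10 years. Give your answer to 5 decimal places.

0.53120

Chaining the interval survival probabilities: (1 − 0.125) × (1 − 0.159) × (1 − 0.108) × (1 − 0.059) × (1 − 0.140).
= 0.875 × 0.841 × 0.892 × 0.941 × 0.860 = 0.531199.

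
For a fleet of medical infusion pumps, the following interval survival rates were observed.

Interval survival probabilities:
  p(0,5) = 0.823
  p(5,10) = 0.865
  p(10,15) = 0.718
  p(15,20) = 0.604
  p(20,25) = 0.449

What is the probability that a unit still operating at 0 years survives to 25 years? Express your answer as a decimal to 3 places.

Chaining the interval survival probabilities: 0.823 × 0.865 × 0.718 × 0.604 × 0.449.
= 0.138619.

0.139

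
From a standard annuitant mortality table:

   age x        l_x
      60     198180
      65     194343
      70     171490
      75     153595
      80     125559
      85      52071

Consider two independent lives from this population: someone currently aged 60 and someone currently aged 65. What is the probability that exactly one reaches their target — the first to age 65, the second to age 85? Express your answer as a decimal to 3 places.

0.723

p₁ = l_65/l_60 = 194343/198180 = 0.980639; p₂ = l_85/l_65 = 52071/194343 = 0.267933.
P(exactly one) = p₁(1−p₂) + (1−p₁)p₂ = 0.717893 + 0.005187 = 0.723081.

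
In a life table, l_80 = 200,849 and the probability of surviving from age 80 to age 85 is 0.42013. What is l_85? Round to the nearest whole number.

l_85 = l_80 × p = 200,849 × 0.42013 = 84383.

84383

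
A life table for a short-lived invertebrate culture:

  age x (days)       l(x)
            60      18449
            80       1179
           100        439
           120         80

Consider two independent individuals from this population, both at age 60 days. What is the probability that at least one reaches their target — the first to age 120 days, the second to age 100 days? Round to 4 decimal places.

0.0280

p₁ = l(120)/l(60) = 80/18449 = 0.004336; p₂ = l(100)/l(60) = 439/18449 = 0.023795.
P(at least one) = 1 − (1−p₁)(1−p₂) = 1 − 0.995664 × 0.976205 = 0.028028.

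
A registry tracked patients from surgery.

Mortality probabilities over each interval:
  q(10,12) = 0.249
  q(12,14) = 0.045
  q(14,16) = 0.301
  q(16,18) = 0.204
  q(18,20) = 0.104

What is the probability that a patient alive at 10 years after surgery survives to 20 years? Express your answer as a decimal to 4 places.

0.3576

Survival from 10 to 20 is the product of surviving each interval: (1 − 0.249) × (1 − 0.045) × (1 − 0.301) × (1 − 0.204) × (1 − 0.104).
= 0.751 × 0.955 × 0.699 × 0.796 × 0.896 = 0.357554.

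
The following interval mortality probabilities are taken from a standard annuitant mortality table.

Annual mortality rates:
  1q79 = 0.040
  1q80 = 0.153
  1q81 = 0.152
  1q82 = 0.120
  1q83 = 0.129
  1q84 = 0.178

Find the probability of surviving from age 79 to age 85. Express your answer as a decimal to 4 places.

Survival from 79 to 85 is the product of surviving each interval: (1 − 0.040) × (1 − 0.153) × (1 − 0.152) × (1 − 0.120) × (1 − 0.129) × (1 − 0.178).
= 0.960 × 0.847 × 0.848 × 0.880 × 0.871 × 0.822 = 0.434433.

0.4344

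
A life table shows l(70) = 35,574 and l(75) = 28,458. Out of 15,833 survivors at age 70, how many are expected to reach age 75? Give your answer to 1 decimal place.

12665.9

The relevant probability is 28,458/35,574 = 0.799966.
Expected number = 15,833 × 0.799966 = 12665.9.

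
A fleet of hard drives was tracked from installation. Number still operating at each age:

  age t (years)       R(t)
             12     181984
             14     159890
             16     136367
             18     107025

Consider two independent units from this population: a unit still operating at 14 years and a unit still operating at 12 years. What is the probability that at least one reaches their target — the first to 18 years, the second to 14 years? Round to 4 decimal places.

p₁ = R(18)/R(14) = 107025/159890 = 0.669366; p₂ = R(14)/R(12) = 159890/181984 = 0.878594.
P(at least one) = 1 − (1−p₁)(1−p₂) = 1 − 0.330634 × 0.121406 = 0.959859.

0.9599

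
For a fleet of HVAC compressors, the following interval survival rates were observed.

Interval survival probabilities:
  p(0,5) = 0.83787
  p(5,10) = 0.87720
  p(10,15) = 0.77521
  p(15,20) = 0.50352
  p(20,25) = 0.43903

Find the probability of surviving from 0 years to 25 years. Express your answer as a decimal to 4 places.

P(survive 0→25) = 0.83787 × 0.87720 × 0.77521 × 0.50352 × 0.43903.
= 0.125952.

0.1260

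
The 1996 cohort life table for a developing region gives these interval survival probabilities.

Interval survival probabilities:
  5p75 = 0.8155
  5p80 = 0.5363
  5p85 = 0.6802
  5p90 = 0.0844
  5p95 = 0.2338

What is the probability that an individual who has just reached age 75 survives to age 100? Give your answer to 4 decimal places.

0.0059

25p75 = 0.8155 × 0.5363 × 0.6802 × 0.0844 × 0.2338.
= 0.005870.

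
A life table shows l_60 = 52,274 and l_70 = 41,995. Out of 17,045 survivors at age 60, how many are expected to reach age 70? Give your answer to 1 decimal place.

13693.3

The relevant probability is 41,995/52,274 = 0.803363.
Expected number = 17,045 × 0.803363 = 13693.3.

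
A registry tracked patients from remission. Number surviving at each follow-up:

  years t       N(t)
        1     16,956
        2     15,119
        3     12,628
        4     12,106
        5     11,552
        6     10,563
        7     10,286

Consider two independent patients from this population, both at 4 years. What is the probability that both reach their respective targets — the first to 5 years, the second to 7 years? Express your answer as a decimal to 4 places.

0.8108

p₁ = N(5)/N(4) = 11,552/12,106 = 0.954238; p₂ = N(7)/N(4) = 10,286/12,106 = 0.849661.
P(both) = p₁ × p₂ = 0.954238 × 0.849661 = 0.810779.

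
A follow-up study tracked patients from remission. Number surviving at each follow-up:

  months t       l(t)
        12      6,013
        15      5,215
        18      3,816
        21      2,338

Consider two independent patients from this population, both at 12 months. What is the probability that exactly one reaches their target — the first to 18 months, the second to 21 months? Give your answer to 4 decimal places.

p₁ = l(18)/l(12) = 3,816/6,013 = 0.634625; p₂ = l(21)/l(12) = 2,338/6,013 = 0.388824.
P(exactly one) = p₁(1−p₂) + (1−p₁)p₂ = 0.387868 + 0.142067 = 0.529934.

0.5299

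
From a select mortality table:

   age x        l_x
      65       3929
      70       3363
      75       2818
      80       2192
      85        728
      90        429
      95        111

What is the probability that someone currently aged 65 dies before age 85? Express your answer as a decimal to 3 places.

0.815

P(die before 85 | alive at 65) = 1 − l_85/l_65 = 1 − 728/3929 = (3201)/3929 = 0.814711.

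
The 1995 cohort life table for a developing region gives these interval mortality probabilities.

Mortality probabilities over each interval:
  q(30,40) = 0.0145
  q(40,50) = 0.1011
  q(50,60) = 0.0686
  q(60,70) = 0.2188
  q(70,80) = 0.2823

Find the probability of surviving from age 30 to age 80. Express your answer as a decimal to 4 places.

0.4626

P(survive 30→80) = (1 − 0.0145) × (1 − 0.1011) × (1 − 0.0686) × (1 − 0.2188) × (1 − 0.2823).
= 0.9855 × 0.8989 × 0.9314 × 0.7812 × 0.7177 = 0.462604.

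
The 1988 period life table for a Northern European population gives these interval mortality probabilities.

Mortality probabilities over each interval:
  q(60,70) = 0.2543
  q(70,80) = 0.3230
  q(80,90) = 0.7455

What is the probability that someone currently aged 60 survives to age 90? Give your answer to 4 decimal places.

0.1285

Chaining the interval survival probabilities: (1 − 0.2543) × (1 − 0.3230) × (1 − 0.7455).
= 0.7457 × 0.6770 × 0.2545 = 0.128482.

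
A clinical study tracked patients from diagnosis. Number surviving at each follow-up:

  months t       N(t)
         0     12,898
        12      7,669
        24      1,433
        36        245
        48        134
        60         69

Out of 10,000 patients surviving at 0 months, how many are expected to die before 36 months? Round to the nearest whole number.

9810

The relevant probability is 1 − 245/12,898 = 0.981005.
Expected number = 10,000 × 0.981005 = 9810.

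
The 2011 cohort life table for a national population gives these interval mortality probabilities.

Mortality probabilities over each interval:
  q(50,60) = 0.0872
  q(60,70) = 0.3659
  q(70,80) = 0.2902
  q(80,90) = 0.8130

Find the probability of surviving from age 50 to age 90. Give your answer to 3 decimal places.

0.077

The overall survival probability is (1 − 0.0872) × (1 − 0.3659) × (1 − 0.2902) × (1 − 0.8130).
= 0.9128 × 0.6341 × 0.7098 × 0.1870 = 0.076826.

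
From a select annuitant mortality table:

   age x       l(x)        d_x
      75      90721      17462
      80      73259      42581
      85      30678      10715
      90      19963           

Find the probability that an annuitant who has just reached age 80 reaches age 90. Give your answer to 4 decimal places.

The conditional survival probability is l(90)/l(80) = 19963/73259 = 0.272499.

0.2725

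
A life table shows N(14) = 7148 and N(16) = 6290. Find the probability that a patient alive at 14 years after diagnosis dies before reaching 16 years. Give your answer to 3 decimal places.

0.120

P(die before 16 | alive at 14) = 1 − N(16)/N(14) = 1 − 6290/7148 = (858)/7148 = 0.120034.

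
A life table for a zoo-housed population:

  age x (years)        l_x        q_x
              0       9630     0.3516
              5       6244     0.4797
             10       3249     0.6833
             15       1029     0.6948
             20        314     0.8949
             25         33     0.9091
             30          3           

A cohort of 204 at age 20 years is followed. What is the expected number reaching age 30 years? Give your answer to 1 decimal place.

The relevant probability is 3/314 = 0.009554.
Expected number = 204 × 0.009554 = 1.9.

1.9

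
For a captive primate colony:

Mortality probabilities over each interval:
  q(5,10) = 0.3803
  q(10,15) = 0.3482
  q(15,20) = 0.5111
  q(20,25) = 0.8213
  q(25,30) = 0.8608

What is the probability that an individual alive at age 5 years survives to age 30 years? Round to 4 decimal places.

0.0049

Chaining the interval survival probabilities: (1 − 0.3803) × (1 − 0.3482) × (1 − 0.5111) × (1 − 0.8213) × (1 − 0.8608).
= 0.6197 × 0.6518 × 0.4889 × 0.1787 × 0.1392 = 0.004912.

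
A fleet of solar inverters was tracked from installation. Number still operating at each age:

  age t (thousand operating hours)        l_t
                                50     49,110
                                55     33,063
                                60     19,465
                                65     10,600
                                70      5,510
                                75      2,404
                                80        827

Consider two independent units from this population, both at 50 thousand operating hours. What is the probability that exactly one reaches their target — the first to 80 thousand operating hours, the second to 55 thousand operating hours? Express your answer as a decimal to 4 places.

p₁ = l_80/l_50 = 827/49,110 = 0.016840; p₂ = l_55/l_50 = 33,063/49,110 = 0.673244.
P(exactly one) = p₁(1−p₂) + (1−p₁)p₂ = 0.005503 + 0.661907 = 0.667409.

0.6674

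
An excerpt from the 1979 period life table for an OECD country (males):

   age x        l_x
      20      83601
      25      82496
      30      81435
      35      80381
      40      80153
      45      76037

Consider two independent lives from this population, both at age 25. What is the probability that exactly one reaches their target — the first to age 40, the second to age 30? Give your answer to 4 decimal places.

0.0405

p₁ = l_40/l_25 = 80153/82496 = 0.971599; p₂ = l_30/l_25 = 81435/82496 = 0.987139.
P(exactly one) = p₁(1−p₂) + (1−p₁)p₂ = 0.012496 + 0.028036 = 0.040531.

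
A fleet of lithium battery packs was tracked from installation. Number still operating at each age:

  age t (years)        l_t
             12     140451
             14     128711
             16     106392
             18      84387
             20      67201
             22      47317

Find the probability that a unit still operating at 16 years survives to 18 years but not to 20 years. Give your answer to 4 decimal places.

This is the probability of reaching 18 but not 20, conditional on being operational at 16: (l_18 − l_20) / l_16.
= (84387 − 67201) / 106392 = 17186 / 106392 = 0.161535.

0.1615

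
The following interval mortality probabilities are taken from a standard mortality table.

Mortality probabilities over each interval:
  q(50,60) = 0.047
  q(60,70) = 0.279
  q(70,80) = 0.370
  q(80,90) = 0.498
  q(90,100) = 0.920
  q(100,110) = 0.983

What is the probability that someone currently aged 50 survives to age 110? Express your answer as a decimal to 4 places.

0.0003

Chaining the interval survival probabilities: (1 − 0.047) × (1 − 0.279) × (1 − 0.370) × (1 − 0.498) × (1 − 0.920) × (1 − 0.983).
= 0.953 × 0.721 × 0.630 × 0.502 × 0.080 × 0.017 = 0.000296.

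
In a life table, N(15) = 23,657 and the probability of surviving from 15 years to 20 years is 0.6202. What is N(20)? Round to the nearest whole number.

N(20) = N(15) × p = 23,657 × 0.6202 = 14672.

14672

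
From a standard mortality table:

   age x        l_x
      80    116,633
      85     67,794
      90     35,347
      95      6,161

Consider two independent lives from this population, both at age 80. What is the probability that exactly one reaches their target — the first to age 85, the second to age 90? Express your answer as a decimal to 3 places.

0.532

p₁ = l_85/l_80 = 67,794/116,633 = 0.581259; p₂ = l_90/l_80 = 35,347/116,633 = 0.303062.
P(exactly one) = p₁(1−p₂) + (1−p₁)p₂ = 0.405101 + 0.126904 = 0.532006.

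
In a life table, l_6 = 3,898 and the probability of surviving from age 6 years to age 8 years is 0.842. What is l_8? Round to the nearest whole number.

3282

l_8 = l_6 × p = 3,898 × 0.842 = 3282.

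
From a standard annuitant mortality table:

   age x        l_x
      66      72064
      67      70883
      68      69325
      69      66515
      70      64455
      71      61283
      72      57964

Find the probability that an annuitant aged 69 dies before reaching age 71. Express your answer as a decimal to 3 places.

P(die before 71 | alive at 69) = 1 − l_71/l_69 = 1 − 61283/66515 = (5232)/66515 = 0.078659.

0.079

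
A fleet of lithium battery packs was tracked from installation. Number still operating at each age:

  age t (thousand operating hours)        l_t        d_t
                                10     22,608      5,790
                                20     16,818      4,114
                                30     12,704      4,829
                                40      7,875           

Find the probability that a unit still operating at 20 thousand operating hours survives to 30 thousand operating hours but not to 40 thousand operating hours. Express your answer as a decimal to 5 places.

0.28713

This is the probability of reaching 30 but not 40, conditional on being operational at 20: (l_30 − l_40) / l_20.
= (12,704 − 7,875) / 16,818 = 4,829 / 16,818 = 0.287133.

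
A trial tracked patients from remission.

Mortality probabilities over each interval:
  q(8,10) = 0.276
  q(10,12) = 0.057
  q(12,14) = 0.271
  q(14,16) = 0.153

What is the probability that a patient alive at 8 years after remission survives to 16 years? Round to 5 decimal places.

0.42156

The overall survival probability is (1 − 0.276) × (1 − 0.057) × (1 − 0.271) × (1 − 0.153).
= 0.724 × 0.943 × 0.729 × 0.847 = 0.421562.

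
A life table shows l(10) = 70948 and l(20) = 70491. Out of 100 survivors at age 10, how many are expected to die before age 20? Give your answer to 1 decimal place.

0.6

The relevant probability is 1 − 70491/70948 = 0.006441.
Expected number = 100 × 0.006441 = 0.6.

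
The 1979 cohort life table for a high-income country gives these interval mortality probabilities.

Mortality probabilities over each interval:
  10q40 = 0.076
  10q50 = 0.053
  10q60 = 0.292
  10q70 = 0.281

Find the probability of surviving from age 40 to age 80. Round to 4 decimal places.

The overall survival probability is (1 − 0.076) × (1 − 0.053) × (1 − 0.292) × (1 − 0.281).
= 0.924 × 0.947 × 0.708 × 0.719 = 0.445435.

0.4454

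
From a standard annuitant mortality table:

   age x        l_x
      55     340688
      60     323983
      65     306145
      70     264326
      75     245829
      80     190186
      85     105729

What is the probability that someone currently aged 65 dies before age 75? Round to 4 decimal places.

0.1970

P(die before 75 | alive at 65) = 1 − l_75/l_65 = 1 − 245829/306145 = (60316)/306145 = 0.197018.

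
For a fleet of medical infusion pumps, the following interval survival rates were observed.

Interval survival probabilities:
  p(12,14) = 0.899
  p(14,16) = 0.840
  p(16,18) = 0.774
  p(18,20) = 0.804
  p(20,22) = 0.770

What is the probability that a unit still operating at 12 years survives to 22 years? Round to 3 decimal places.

0.362

The overall survival probability is 0.899 × 0.840 × 0.774 × 0.804 × 0.770.
= 0.361848.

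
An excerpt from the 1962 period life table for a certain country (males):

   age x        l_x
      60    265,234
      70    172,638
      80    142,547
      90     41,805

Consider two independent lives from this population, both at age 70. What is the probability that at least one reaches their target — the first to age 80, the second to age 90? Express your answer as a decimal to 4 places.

0.8679

p₁ = l_80/l_70 = 142,547/172,638 = 0.825699; p₂ = l_90/l_70 = 41,805/172,638 = 0.242154.
P(at least one) = 1 − (1−p₁)(1−p₂) = 1 − 0.174301 × 0.757846 = 0.867907.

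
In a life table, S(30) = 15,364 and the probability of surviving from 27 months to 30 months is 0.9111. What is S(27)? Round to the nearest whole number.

16863

S(27) = S(30) / p = 15,364 / 0.9111 = 16863.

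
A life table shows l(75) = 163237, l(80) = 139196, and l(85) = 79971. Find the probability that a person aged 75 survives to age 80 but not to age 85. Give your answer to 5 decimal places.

0.36282

This is the probability of reaching 80 but not 85, conditional on being alive at 75: (l(80) − l(85)) / l(75).
= (139196 − 79971) / 163237 = 59225 / 163237 = 0.362816.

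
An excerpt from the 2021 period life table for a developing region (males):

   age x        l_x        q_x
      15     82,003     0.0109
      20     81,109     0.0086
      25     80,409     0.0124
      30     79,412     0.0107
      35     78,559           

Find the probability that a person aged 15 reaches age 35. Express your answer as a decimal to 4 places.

We want 20p15 = l_35/l_15.
The conditional survival probability is l_35/l_15 = 78,559/82,003 = 0.958002.

0.9580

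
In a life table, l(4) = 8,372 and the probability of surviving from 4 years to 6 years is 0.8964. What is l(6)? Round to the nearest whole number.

7505

l(6) = l(4) × p = 8,372 × 0.8964 = 7505.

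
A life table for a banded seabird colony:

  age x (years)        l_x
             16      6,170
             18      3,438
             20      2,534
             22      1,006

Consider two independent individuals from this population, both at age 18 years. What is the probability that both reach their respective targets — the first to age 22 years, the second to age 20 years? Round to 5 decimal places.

0.21567

p₁ = l_22/l_18 = 1,006/3,438 = 0.292612; p₂ = l_20/l_18 = 2,534/3,438 = 0.737056.
P(both) = p₁ × p₂ = 0.292612 × 0.737056 = 0.215671.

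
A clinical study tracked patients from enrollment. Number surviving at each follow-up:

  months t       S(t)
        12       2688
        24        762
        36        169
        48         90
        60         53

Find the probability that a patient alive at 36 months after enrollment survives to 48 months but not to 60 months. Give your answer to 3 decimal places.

This is the probability of reaching 48 but not 60, conditional on being alive at 36: (S(48) − S(60)) / S(36).
= (90 − 53) / 169 = 37 / 169 = 0.218935.

0.219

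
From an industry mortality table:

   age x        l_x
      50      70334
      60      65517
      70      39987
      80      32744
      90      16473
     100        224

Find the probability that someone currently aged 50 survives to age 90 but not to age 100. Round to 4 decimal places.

0.2310

We want 40|10q50 = (l_90 − l_100)/l_50.
This is the probability of reaching 90 but not 100, conditional on being alive at 50: (l_90 − l_100) / l_50.
= (16473 − 224) / 70334 = 16249 / 70334 = 0.231026.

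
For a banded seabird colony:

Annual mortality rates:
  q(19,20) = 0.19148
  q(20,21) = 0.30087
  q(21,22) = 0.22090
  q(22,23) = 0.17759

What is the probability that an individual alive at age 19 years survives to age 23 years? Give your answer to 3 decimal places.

Survival from 19 to 23 is the product of surviving each interval: (1 − 0.19148) × (1 − 0.30087) × (1 − 0.22090) × (1 − 0.17759).
= 0.80852 × 0.69913 × 0.77910 × 0.82241 = 0.362185.

0.362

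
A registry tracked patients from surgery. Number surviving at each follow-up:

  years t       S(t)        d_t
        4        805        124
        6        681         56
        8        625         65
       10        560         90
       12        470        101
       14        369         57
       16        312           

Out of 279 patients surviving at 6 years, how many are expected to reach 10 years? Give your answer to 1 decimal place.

229.4

The relevant probability is 560/681 = 0.822320.
Expected number = 279 × 0.822320 = 229.4.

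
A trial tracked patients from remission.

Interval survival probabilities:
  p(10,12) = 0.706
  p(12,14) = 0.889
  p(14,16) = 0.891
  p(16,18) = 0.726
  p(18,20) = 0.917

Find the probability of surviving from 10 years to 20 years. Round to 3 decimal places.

0.372

Chaining the interval survival probabilities: 0.706 × 0.889 × 0.891 × 0.726 × 0.917.
= 0.372298.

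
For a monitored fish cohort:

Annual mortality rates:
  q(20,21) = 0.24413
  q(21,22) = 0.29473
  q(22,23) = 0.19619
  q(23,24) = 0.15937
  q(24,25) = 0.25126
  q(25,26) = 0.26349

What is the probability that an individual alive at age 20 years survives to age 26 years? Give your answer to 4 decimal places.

0.1986

The overall survival probability is (1 − 0.24413) × (1 − 0.29473) × (1 − 0.19619) × (1 − 0.15937) × (1 − 0.25126) × (1 − 0.26349).
= 0.75587 × 0.70527 × 0.80381 × 0.84063 × 0.74874 × 0.73651 = 0.198642.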